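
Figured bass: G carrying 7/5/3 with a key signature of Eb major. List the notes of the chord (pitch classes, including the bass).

A third above G in this key is Bb.
A fifth above G in this key is D.
A seventh above G in this key is F.
Together with the bass G, this spells G minor seventh in root position.

G, Bb, D, F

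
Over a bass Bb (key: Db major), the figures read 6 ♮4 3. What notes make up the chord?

Bb, Db, E, Gb

A third above Bb in this key is Db.
A fourth above Bb in this key is Eb, made natural (E) by the ♮ figure.
A sixth above Bb in this key is Gb.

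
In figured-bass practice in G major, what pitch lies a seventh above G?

F#

Counting 6 letter steps above G lands on F; in G major, that letter is F#.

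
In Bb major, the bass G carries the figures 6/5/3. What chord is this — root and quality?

Eb major seventh

The figures 6/5/3 indicate a seventh chord in first inversion.
In first inversion the root lies a sixth above the bass: a sixth above G in Bb major is Eb.
The chord tones are G, Bb, D, Eb, giving Eb major seventh.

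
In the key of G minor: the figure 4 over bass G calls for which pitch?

Counting 3 letter steps above G lands on C; in G minor, that letter is C.

C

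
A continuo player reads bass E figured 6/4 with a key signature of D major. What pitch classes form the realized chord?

E, A, C#

A fourth above E in this key is A.
A sixth above E in this key is C#.
Together with the bass E, this spells A major in second inversion.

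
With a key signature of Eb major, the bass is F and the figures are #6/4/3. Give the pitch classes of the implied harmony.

A third above F in this key is Ab.
A fourth above F in this key is Bb.
A sixth above F in this key is D, raised to D# by the sharp.

F, Ab, Bb, D#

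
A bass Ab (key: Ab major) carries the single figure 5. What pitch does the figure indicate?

Eb

Counting 4 letter steps above Ab lands on E; in Ab major, that letter is Eb.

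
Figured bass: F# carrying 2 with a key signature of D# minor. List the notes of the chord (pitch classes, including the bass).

F#, G#, B, D#

The written figures 2 are shorthand for 6/4/2: the 6/4 are implied.
A second above F# in this key is G#.
A fourth above F# in this key is B.
A sixth above F# in this key is D#.
Together with the bass F#, this spells G# minor seventh in third inversion.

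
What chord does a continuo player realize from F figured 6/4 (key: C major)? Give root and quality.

B diminished

The figures 6/4 indicate a triad in second inversion.
In second inversion the root lies a fourth above the bass: a fourth above F in C major is B.
The chord tones are F, B, D, giving B diminished.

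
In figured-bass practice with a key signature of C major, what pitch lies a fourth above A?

D

Counting 3 letter steps above A lands on D; in C major, that letter is D.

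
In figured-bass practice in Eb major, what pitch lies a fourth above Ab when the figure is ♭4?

Counting 3 letter steps above Ab lands on D; in Eb major, that letter is D.
The b4 figure lowers it a semitone, giving Db.

Db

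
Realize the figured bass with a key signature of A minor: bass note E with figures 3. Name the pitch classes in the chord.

The written figures 3 are shorthand for 5/3: the 5 is implied.
A third above E in this key is G.
A fifth above E in this key is B.
Together with the bass E, this spells E minor in root position.

E, G, B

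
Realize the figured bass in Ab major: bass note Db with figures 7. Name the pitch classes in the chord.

The written figures 7 are shorthand for 7/5/3: the 5/3 are implied.
A third above Db in this key is F.
A fifth above Db in this key is Ab.
A seventh above Db in this key is C.
Together with the bass Db, this spells Db major seventh in root position.

Db, F, Ab, C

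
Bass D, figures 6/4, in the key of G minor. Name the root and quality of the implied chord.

The figures 6/4 indicate a triad in second inversion.
In second inversion the root lies a fourth above the bass: a fourth above D in G minor is G.
The chord tones are D, G, Bb, giving G minor.

G minor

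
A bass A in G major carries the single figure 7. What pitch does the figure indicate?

G

Counting 6 letter steps above A lands on G; in G major, that letter is G.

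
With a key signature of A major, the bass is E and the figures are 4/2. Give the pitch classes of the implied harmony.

The written figures 4/2 are shorthand for 6/4/2: the 6 is implied.
A second above E in this key is F#.
A fourth above E in this key is A.
A sixth above E in this key is C#.
Together with the bass E, this spells F# minor seventh in third inversion.

E, F#, A, C#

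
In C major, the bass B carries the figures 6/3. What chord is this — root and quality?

G major

The figures 6/3 indicate a triad in first inversion.
In first inversion the root lies a sixth above the bass: a sixth above B in C major is G.
The chord tones are B, D, G, giving G major.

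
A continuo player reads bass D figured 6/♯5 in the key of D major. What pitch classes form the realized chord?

The written figures 6/♯5 are shorthand for 6/5/3: the 3 is implied.
A third above D in this key is F#.
A fifth above D in this key is A, raised to A# by the sharp.
A sixth above D in this key is B.
Together with the bass D, this spells B minor-major seventh in first inversion.

D, F#, A#, B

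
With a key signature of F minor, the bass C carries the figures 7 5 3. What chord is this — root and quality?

C minor seventh

The figures 7 5 3 indicate a seventh chord in root position.
In root position the bass is the root, so the root is C.
The chord tones are C, Eb, G, Bb, giving C minor seventh.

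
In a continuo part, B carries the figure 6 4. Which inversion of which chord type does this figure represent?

triad, second inversion

Intervals of 6/4 above the bass form a triad; the bass is the fifth, so this is second inversion.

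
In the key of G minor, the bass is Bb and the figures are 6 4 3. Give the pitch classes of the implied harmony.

A third above Bb in this key is D.
A fourth above Bb in this key is Eb.
A sixth above Bb in this key is G.
Together with the bass Bb, this spells Eb major seventh in second inversion.

Bb, D, Eb, G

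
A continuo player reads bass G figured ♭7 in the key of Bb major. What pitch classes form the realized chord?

The written figures ♭7 are shorthand for 7/5/3: the 5/3 are implied.
A third above G in this key is Bb.
A fifth above G in this key is D.
A seventh above G in this key is F, lowered to Fb by the flat.

G, Bb, D, Fb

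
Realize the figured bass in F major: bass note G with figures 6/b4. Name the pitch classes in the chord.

G, Cb, E

A fourth above G in this key is C, lowered to Cb by the flat.
A sixth above G in this key is E.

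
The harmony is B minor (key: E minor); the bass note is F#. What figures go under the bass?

F# is the fifth of B minor, so the chord is in second inversion.
A triad in second inversion is figured 6/4, conventionally abbreviated 6/4.

6/4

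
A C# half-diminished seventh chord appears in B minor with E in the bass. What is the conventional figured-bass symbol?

E is the third of C# half-diminished seventh, so the chord is in first inversion.
A seventh chord in first inversion is figured 6/5/3, conventionally abbreviated 6/5.

6/5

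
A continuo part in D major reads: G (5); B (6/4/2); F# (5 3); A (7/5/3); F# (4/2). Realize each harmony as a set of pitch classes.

G (5/3): G, B, D.
B (6/4/2): B, C#, E, G.
F# (5/3): F#, A, C#.
A (7/5/3): A, C#, E, G.
F# (6/4/2): F#, G, B, D.

G, B, D | B, C#, E, G | F#, A, C# | A, C#, E, G | F#, G, B, D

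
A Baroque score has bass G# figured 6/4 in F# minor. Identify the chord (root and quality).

The figures 6/4 indicate a triad in second inversion.
In second inversion the root lies a fourth above the bass: a fourth above G# in F# minor is C#.
The chord tones are G#, C#, E, giving C# minor.

C# minor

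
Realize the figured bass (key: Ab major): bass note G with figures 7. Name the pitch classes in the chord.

G, Bb, Db, F

The written figures 7 are shorthand for 7/5/3: the 5/3 are implied.
A third above G in this key is Bb.
A fifth above G in this key is Db.
A seventh above G in this key is F.
Together with the bass G, this spells G half-diminished seventh in root position.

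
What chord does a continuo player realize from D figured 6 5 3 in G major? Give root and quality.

The figures 6 5 3 indicate a seventh chord in first inversion.
In first inversion the root lies a sixth above the bass: a sixth above D in G major is B.
The chord tones are D, F#, A, B, giving B minor seventh.

B minor seventh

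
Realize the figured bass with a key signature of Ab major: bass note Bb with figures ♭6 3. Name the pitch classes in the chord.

Bb, Db, Gb

A third above Bb in this key is Db.
A sixth above Bb in this key is G, lowered to Gb by the flat.
Together with the bass Bb, this spells Gb major in first inversion.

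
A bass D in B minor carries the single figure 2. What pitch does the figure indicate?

Counting 1 letter step above D lands on E; in B minor, that letter is E.

E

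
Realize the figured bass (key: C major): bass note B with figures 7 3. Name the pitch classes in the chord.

The written figures 7 3 are shorthand for 7/5/3: the 5 is implied.
A third above B in this key is D.
A fifth above B in this key is F.
A seventh above B in this key is A.
Together with the bass B, this spells B half-diminished seventh in root position.

B, D, F, A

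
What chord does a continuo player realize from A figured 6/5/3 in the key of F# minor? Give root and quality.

F# minor seventh

The figures 6/5/3 indicate a seventh chord in first inversion.
In first inversion the root lies a sixth above the bass: a sixth above A in F# minor is F#.
The chord tones are A, C#, E, F#, giving F# minor seventh.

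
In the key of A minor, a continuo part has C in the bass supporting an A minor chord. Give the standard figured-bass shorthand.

C is the third of A minor, so the chord is in first inversion.
A triad in first inversion is figured 6/3, conventionally abbreviated 6.

6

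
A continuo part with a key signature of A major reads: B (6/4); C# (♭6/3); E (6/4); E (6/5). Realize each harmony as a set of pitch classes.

B, E, G# | C#, E, Ab | E, A, C# | E, G#, B, C#

B (6/4): B, E, G#.
C# (b6/3): C#, E, Ab.
E (6/4): E, A, C#.
E (6/5/3): E, G#, B, C#.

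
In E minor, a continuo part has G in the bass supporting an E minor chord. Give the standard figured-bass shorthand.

6

G is the third of E minor, so the chord is in first inversion.
A triad in first inversion is figured 6/3, conventionally abbreviated 6.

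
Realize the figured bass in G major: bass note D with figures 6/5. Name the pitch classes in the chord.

D, F#, A, B

The written figures 6/5 are shorthand for 6/5/3: the 3 is implied.
A third above D in this key is F#.
A fifth above D in this key is A.
A sixth above D in this key is B.
Together with the bass D, this spells B minor seventh in first inversion.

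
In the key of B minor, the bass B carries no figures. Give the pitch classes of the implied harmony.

B, D, F#

An unfigured bass implies 5/3.
A third above B in this key is D.
A fifth above B in this key is F#.
Together with the bass B, this spells B minor in root position.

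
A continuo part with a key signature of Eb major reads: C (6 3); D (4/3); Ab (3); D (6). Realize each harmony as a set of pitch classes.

C (6/3): C, Eb, Ab.
D (6/4/3): D, F, G, Bb.
Ab (5/3): Ab, C, Eb.
D (6/3): D, F, Bb.

C, Eb, Ab | D, F, G, Bb | Ab, C, Eb | D, F, Bb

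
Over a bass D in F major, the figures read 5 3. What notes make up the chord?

A third above D in this key is F.
A fifth above D in this key is A.
Together with the bass D, this spells D minor in root position.

D, F, A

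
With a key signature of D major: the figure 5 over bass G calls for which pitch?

D

Counting 4 letter steps above G lands on D; in D major, that letter is D.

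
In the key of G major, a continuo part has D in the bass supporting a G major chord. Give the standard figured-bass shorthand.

6/4

D is the fifth of G major, so the chord is in second inversion.
A triad in second inversion is figured 6/4, conventionally abbreviated 6/4.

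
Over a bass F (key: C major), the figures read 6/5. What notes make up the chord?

The written figures 6/5 are shorthand for 6/5/3: the 3 is implied.
A third above F in this key is A.
A fifth above F in this key is C.
A sixth above F in this key is D.
Together with the bass F, this spells D minor seventh in first inversion.

F, A, C, D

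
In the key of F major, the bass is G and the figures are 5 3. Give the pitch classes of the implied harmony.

A third above G in this key is Bb.
A fifth above G in this key is D.
Together with the bass G, this spells G minor in root position.

G, Bb, D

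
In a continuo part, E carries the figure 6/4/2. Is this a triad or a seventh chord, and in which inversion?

Intervals of 6/4/2 above the bass form a seventh chord; the bass is the seventh, so this is third inversion.

seventh chord, third inversion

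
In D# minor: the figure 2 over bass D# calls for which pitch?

Counting 1 letter step above D# lands on E; in D# minor, that letter is E#.

E#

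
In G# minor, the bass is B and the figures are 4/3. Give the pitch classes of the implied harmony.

B, D#, E, G#

The written figures 4/3 are shorthand for 6/4/3: the 6 is implied.
A third above B in this key is D#.
A fourth above B in this key is E.
A sixth above B in this key is G#.
Together with the bass B, this spells E major seventh in second inversion.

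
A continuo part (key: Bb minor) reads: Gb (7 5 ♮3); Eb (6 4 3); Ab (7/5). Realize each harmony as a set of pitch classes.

Gb, B, Db, F | Eb, Gb, Ab, C | Ab, C, Eb, Gb

Gb (7/5/♮3): Gb, B, Db, F.
Eb (6/4/3): Eb, Gb, Ab, C.
Ab (7/5/3): Ab, C, Eb, Gb.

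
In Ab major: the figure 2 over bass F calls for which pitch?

G

Counting 1 letter step above F lands on G; in Ab major, that letter is G.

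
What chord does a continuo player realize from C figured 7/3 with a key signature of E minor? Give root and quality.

C major seventh

The figures 7/3 indicate a seventh chord in root position.
In root position the bass is the root, so the root is C.
The chord tones are C, E, G, B, giving C major seventh.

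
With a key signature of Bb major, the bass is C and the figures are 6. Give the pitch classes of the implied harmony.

The written figures 6 are shorthand for 6/3: the 3 is implied.
A third above C in this key is Eb.
A sixth above C in this key is A.
Together with the bass C, this spells A diminished in first inversion.

C, Eb, A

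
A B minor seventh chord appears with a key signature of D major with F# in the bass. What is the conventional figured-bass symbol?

4/3

F# is the fifth of B minor seventh, so the chord is in second inversion.
A seventh chord in second inversion is figured 6/4/3, conventionally abbreviated 4/3.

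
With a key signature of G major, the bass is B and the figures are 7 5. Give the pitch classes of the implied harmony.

B, D, F#, A

The written figures 7 5 are shorthand for 7/5/3: the 3 is implied.
A third above B in this key is D.
A fifth above B in this key is F#.
A seventh above B in this key is A.
Together with the bass B, this spells B minor seventh in root position.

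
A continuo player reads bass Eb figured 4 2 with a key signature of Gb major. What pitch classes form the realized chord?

The written figures 4 2 are shorthand for 6/4/2: the 6 is implied.
A second above Eb in this key is F.
A fourth above Eb in this key is Ab.
A sixth above Eb in this key is Cb.
Together with the bass Eb, this spells F half-diminished seventh in third inversion.

Eb, F, Ab, Cb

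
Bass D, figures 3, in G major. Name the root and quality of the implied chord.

D major

The figures 3 indicate a triad in root position.
In root position the bass is the root, so the root is D.
The chord tones are D, F#, A, giving D major.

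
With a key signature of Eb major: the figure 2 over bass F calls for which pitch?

Counting 1 letter step above F lands on G; in Eb major, that letter is G.

G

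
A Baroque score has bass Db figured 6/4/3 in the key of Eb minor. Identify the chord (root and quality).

The figures 6/4/3 indicate a seventh chord in second inversion.
In second inversion the root lies a fourth above the bass: a fourth above Db in Eb minor is Gb.
The chord tones are Db, F, Gb, Bb, giving Gb major seventh.

Gb major seventh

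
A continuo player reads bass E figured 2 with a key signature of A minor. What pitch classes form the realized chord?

E, F, A, C

The written figures 2 are shorthand for 6/4/2: the 6/4 are implied.
A second above E in this key is F.
A fourth above E in this key is A.
A sixth above E in this key is C.
Together with the bass E, this spells F major seventh in third inversion.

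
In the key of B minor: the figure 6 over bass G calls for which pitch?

E

Counting 5 letter steps above G lands on E; in B minor, that letter is E.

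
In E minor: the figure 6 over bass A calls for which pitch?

F#

Counting 5 letter steps above A lands on F; in E minor, that letter is F#.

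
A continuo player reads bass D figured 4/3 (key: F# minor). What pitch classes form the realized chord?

The written figures 4/3 are shorthand for 6/4/3: the 6 is implied.
A third above D in this key is F#.
A fourth above D in this key is G#.
A sixth above D in this key is B.
Together with the bass D, this spells G# half-diminished seventh in second inversion.

D, F#, G#, B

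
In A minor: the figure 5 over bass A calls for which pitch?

Counting 4 letter steps above A lands on E; in A minor, that letter is E.

E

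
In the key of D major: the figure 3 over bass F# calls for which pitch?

A

Counting 2 letter steps above F# lands on A; in D major, that letter is A.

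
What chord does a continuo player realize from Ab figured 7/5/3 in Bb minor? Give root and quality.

Ab dominant seventh

The figures 7/5/3 indicate a seventh chord in root position.
In root position the bass is the root, so the root is Ab.
The chord tones are Ab, C, Eb, Gb, giving Ab dominant seventh.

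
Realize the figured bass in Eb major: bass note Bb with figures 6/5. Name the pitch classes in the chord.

Bb, D, F, G

The written figures 6/5 are shorthand for 6/5/3: the 3 is implied.
A third above Bb in this key is D.
A fifth above Bb in this key is F.
A sixth above Bb in this key is G.
Together with the bass Bb, this spells G minor seventh in first inversion.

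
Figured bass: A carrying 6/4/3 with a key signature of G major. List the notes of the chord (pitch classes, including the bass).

A third above A in this key is C.
A fourth above A in this key is D.
A sixth above A in this key is F#.
Together with the bass A, this spells D dominant seventh in second inversion.

A, C, D, F#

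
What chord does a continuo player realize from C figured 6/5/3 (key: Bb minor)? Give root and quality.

The figures 6/5/3 indicate a seventh chord in first inversion.
In first inversion the root lies a sixth above the bass: a sixth above C in Bb minor is Ab.
The chord tones are C, Eb, Gb, Ab, giving Ab dominant seventh.

Ab dominant seventh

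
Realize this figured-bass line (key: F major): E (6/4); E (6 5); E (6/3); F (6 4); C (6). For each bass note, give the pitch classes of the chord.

E, A, C | E, G, Bb, C | E, G, C | F, Bb, D | C, E, A

E (6/4): E, A, C.
E (6/5/3): E, G, Bb, C.
E (6/3): E, G, C.
F (6/4): F, Bb, D.
C (6/3): C, E, A.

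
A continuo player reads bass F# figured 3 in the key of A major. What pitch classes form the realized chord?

The written figures 3 are shorthand for 5/3: the 5 is implied.
A third above F# in this key is A.
A fifth above F# in this key is C#.
Together with the bass F#, this spells F# minor in root position.

F#, A, C#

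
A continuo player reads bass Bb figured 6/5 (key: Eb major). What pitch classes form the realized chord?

The written figures 6/5 are shorthand for 6/5/3: the 3 is implied.
A third above Bb in this key is D.
A fifth above Bb in this key is F.
A sixth above Bb in this key is G.
Together with the bass Bb, this spells G minor seventh in first inversion.

Bb, D, F, G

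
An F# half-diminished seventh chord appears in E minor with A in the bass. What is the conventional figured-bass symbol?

6/5

A is the third of F# half-diminished seventh, so the chord is in first inversion.
A seventh chord in first inversion is figured 6/5/3, conventionally abbreviated 6/5.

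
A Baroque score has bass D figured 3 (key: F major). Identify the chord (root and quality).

The figures 3 indicate a triad in root position.
In root position the bass is the root, so the root is D.
The chord tones are D, F, A, giving D minor.

D minor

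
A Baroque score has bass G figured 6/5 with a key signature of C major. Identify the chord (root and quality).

E minor seventh

The figures 6/5 indicate a seventh chord in first inversion.
In first inversion the root lies a sixth above the bass: a sixth above G in C major is E.
The chord tones are G, B, D, E, giving E minor seventh.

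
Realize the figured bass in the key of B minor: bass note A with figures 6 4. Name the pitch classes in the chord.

A fourth above A in this key is D.
A sixth above A in this key is F#.
Together with the bass A, this spells D major in second inversion.

A, D, F#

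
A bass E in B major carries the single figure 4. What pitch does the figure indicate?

A#

Counting 3 letter steps above E lands on A; in B major, that letter is A#.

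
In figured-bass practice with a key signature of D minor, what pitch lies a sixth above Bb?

G

Counting 5 letter steps above Bb lands on G; in D minor, that letter is G.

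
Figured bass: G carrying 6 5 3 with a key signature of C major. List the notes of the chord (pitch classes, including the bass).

A third above G in this key is B.
A fifth above G in this key is D.
A sixth above G in this key is E.
Together with the bass G, this spells E minor seventh in first inversion.

G, B, D, E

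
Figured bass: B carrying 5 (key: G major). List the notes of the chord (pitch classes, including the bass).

The written figures 5 are shorthand for 5/3: the 3 is implied.
A third above B in this key is D.
A fifth above B in this key is F#.
Together with the bass B, this spells B minor in root position.

B, D, F#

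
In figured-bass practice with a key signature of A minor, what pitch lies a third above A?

Counting 2 letter steps above A lands on C; in A minor, that letter is C.

C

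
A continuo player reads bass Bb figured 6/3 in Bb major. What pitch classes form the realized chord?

A third above Bb in this key is D.
A sixth above Bb in this key is G.
Together with the bass Bb, this spells G minor in first inversion.

Bb, D, G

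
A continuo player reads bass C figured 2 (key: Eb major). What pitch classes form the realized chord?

The written figures 2 are shorthand for 6/4/2: the 6/4 are implied.
A second above C in this key is D.
A fourth above C in this key is F.
A sixth above C in this key is Ab.
Together with the bass C, this spells D half-diminished seventh in third inversion.

C, D, F, Ab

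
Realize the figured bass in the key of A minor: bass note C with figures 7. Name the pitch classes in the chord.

The written figures 7 are shorthand for 7/5/3: the 5/3 are implied.
A third above C in this key is E.
A fifth above C in this key is G.
A seventh above C in this key is B.
Together with the bass C, this spells C major seventh in root position.

C, E, G, B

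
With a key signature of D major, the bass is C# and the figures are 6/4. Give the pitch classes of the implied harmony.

A fourth above C# in this key is F#.
A sixth above C# in this key is A.
Together with the bass C#, this spells F# minor in second inversion.

C#, F#, A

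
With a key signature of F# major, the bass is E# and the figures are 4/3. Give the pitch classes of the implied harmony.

E#, G#, A#, C#

The written figures 4/3 are shorthand for 6/4/3: the 6 is implied.
A third above E# in this key is G#.
A fourth above E# in this key is A#.
A sixth above E# in this key is C#.
Together with the bass E#, this spells A# minor seventh in second inversion.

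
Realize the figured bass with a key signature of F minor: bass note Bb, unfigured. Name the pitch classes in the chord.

An unfigured bass implies 5/3.
A third above Bb in this key is Db.
A fifth above Bb in this key is F.
Together with the bass Bb, this spells Bb minor in root position.

Bb, Db, F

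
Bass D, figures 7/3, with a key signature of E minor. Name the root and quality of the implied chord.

The figures 7/3 indicate a seventh chord in root position.
In root position the bass is the root, so the root is D.
The chord tones are D, F#, A, C, giving D dominant seventh.

D dominant seventh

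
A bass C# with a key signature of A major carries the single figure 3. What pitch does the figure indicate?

Counting 2 letter steps above C# lands on E; in A major, that letter is E.

E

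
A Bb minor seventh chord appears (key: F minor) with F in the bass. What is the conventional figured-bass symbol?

4/3

F is the fifth of Bb minor seventh, so the chord is in second inversion.
A seventh chord in second inversion is figured 6/4/3, conventionally abbreviated 4/3.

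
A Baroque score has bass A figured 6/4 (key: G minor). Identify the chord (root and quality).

The figures 6/4 indicate a triad in second inversion.
In second inversion the root lies a fourth above the bass: a fourth above A in G minor is D.
The chord tones are A, D, F, giving D minor.

D minor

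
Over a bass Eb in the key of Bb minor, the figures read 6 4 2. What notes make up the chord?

A second above Eb in this key is F.
A fourth above Eb in this key is Ab.
A sixth above Eb in this key is C.
Together with the bass Eb, this spells F minor seventh in third inversion.

Eb, F, Ab, C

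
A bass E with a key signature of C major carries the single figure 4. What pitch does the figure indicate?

A

Counting 3 letter steps above E lands on A; in C major, that letter is A.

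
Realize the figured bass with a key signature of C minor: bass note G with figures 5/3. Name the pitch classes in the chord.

A third above G in this key is Bb.
A fifth above G in this key is D.
Together with the bass G, this spells G minor in root position.

G, Bb, D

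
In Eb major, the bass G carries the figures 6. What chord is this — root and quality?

Eb major

The figures 6 indicate a triad in first inversion.
In first inversion the root lies a sixth above the bass: a sixth above G in Eb major is Eb.
The chord tones are G, Bb, Eb, giving Eb major.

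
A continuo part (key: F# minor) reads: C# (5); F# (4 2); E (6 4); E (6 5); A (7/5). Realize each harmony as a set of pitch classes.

C#, E, G# | F#, G#, B, D | E, A, C# | E, G#, B, C# | A, C#, E, G#

C# (5/3): C#, E, G#.
F# (6/4/2): F#, G#, B, D.
E (6/4): E, A, C#.
E (6/5/3): E, G#, B, C#.
A (7/5/3): A, C#, E, G#.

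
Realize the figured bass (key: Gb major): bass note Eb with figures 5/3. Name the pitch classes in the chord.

Eb, Gb, Bb

A third above Eb in this key is Gb.
A fifth above Eb in this key is Bb.
Together with the bass Eb, this spells Eb minor in root position.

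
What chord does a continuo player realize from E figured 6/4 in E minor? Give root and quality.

A minor

The figures 6/4 indicate a triad in second inversion.
In second inversion the root lies a fourth above the bass: a fourth above E in E minor is A.
The chord tones are E, A, C, giving A minor.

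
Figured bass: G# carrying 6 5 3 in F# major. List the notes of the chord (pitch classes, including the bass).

G#, B, D#, E#

A third above G# in this key is B.
A fifth above G# in this key is D#.
A sixth above G# in this key is E#.
Together with the bass G#, this spells E# half-diminished seventh in first inversion.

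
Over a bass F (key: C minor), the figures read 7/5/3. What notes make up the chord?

A third above F in this key is Ab.
A fifth above F in this key is C.
A seventh above F in this key is Eb.
Together with the bass F, this spells F minor seventh in root position.

F, Ab, C, Eb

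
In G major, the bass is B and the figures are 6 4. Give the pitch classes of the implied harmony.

A fourth above B in this key is E.
A sixth above B in this key is G.
Together with the bass B, this spells E minor in second inversion.

B, E, G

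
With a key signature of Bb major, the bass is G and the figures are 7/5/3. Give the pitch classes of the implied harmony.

G, Bb, D, F

A third above G in this key is Bb.
A fifth above G in this key is D.
A seventh above G in this key is F.
Together with the bass G, this spells G minor seventh in root position.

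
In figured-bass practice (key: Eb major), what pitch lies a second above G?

Ab

Counting 1 letter step above G lands on A; in Eb major, that letter is Ab.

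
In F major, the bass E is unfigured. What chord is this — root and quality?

E diminished

An unfigured bass indicates a triad in root position.
In root position the bass is the root, so the root is E.
The chord tones are E, G, Bb, giving E diminished.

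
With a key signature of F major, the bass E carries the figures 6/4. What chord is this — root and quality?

The figures 6/4 indicate a triad in second inversion.
In second inversion the root lies a fourth above the bass: a fourth above E in F major is A.
The chord tones are E, A, C, giving A minor.

A minor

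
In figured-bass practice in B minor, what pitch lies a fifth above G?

Counting 4 letter steps above G lands on D; in B minor, that letter is D.

D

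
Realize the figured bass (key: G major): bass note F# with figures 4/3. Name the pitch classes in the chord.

The written figures 4/3 are shorthand for 6/4/3: the 6 is implied.
A third above F# in this key is A.
A fourth above F# in this key is B.
A sixth above F# in this key is D.
Together with the bass F#, this spells B minor seventh in second inversion.

F#, A, B, D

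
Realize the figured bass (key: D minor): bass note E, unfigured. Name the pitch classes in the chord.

E, G, Bb

An unfigured bass implies 5/3.
A third above E in this key is G.
A fifth above E in this key is Bb.
Together with the bass E, this spells E diminished in root position.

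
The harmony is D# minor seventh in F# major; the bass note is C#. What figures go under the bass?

4/2

C# is the seventh of D# minor seventh, so the chord is in third inversion.
A seventh chord in third inversion is figured 6/4/2, conventionally abbreviated 4/2.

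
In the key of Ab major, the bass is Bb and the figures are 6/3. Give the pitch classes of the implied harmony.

Bb, Db, G

A third above Bb in this key is Db.
A sixth above Bb in this key is G.
Together with the bass Bb, this spells G diminished in first inversion.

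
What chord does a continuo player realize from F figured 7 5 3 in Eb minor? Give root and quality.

The figures 7 5 3 indicate a seventh chord in root position.
In root position the bass is the root, so the root is F.
The chord tones are F, Ab, Cb, Eb, giving F half-diminished seventh.

F half-diminished seventh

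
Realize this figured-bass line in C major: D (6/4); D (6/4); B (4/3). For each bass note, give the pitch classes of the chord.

D, G, B | D, G, B | B, D, E, G

D (6/4): D, G, B.
D (6/4): D, G, B.
B (6/4/3): B, D, E, G.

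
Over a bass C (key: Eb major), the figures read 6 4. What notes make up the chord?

C, F, Ab

A fourth above C in this key is F.
A sixth above C in this key is Ab.
Together with the bass C, this spells F minor in second inversion.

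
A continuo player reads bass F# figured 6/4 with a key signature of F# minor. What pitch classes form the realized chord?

A fourth above F# in this key is B.
A sixth above F# in this key is D.
Together with the bass F#, this spells B minor in second inversion.

F#, B, D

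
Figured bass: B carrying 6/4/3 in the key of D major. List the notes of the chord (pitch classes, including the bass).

A third above B in this key is D.
A fourth above B in this key is E.
A sixth above B in this key is G.
Together with the bass B, this spells E minor seventh in second inversion.

B, D, E, G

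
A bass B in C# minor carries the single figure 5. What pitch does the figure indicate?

F#

Counting 4 letter steps above B lands on F; in C# minor, that letter is F#.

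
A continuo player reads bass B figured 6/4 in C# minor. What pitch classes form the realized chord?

A fourth above B in this key is E.
A sixth above B in this key is G#.
Together with the bass B, this spells E major in second inversion.

B, E, G#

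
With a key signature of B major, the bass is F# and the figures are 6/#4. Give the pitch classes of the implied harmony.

F#, B#, D#

A fourth above F# in this key is B, raised to B# by the sharp.
A sixth above F# in this key is D#.
Together with the bass F#, this spells B# diminished in second inversion.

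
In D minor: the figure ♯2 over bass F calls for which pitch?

G#

Counting 1 letter step above F lands on G; in D minor, that letter is G.
The #2 figure raises it a semitone, giving G#.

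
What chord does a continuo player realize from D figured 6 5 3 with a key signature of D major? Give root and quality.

The figures 6 5 3 indicate a seventh chord in first inversion.
In first inversion the root lies a sixth above the bass: a sixth above D in D major is B.
The chord tones are D, F#, A, B, giving B minor seventh.

B minor seventh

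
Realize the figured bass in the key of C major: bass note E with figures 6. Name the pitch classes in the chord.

The written figures 6 are shorthand for 6/3: the 3 is implied.
A third above E in this key is G.
A sixth above E in this key is C.
Together with the bass E, this spells C major in first inversion.

E, G, C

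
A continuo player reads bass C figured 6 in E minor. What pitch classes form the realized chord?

The written figures 6 are shorthand for 6/3: the 3 is implied.
A third above C in this key is E.
A sixth above C in this key is A.
Together with the bass C, this spells A minor in first inversion.

C, E, A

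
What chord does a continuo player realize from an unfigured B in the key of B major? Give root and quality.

B major

An unfigured bass indicates a triad in root position.
In root position the bass is the root, so the root is B.
The chord tones are B, D#, F#, giving B major.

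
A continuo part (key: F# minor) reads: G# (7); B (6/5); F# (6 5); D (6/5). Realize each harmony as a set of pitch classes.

G# (7/5/3): G#, B, D, F#.
B (6/5/3): B, D, F#, G#.
F# (6/5/3): F#, A, C#, D.
D (6/5/3): D, F#, A, B.

G#, B, D, F# | B, D, F#, G# | F#, A, C#, D | D, F#, A, B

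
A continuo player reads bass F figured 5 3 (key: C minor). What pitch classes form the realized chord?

A third above F in this key is Ab.
A fifth above F in this key is C.
Together with the bass F, this spells F minor in root position.

F, Ab, C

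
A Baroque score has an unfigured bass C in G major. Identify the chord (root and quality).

C major

An unfigured bass indicates a triad in root position.
In root position the bass is the root, so the root is C.
The chord tones are C, E, G, giving C major.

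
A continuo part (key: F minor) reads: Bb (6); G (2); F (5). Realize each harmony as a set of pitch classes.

Bb (6/3): Bb, Db, G.
G (6/4/2): G, Ab, C, Eb.
F (5/3): F, Ab, C.

Bb, Db, G | G, Ab, C, Eb | F, Ab, C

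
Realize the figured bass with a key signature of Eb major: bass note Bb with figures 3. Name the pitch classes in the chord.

Bb, D, F

The written figures 3 are shorthand for 5/3: the 5 is implied.
A third above Bb in this key is D.
A fifth above Bb in this key is F.
Together with the bass Bb, this spells Bb major in root position.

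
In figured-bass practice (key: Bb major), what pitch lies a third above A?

Counting 2 letter steps above A lands on C; in Bb major, that letter is C.

C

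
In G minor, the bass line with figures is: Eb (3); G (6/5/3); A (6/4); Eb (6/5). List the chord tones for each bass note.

Eb, G, Bb | G, Bb, D, Eb | A, D, F | Eb, G, Bb, C

Eb (5/3): Eb, G, Bb.
G (6/5/3): G, Bb, D, Eb.
A (6/4): A, D, F.
Eb (6/5/3): Eb, G, Bb, C.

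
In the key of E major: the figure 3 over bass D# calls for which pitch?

Counting 2 letter steps above D# lands on F; in E major, that letter is F#.

F#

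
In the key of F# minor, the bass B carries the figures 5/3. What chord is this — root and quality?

The figures 5/3 indicate a triad in root position.
In root position the bass is the root, so the root is B.
The chord tones are B, D, F#, giving B minor.

B minor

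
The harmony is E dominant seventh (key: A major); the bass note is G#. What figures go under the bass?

6/5

G# is the third of E dominant seventh, so the chord is in first inversion.
A seventh chord in first inversion is figured 6/5/3, conventionally abbreviated 6/5.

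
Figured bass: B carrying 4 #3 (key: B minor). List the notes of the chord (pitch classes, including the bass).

The written figures 4 #3 are shorthand for 6/4/3: the 6 is implied.
A third above B in this key is D, raised to D# by the sharp.
A fourth above B in this key is E.
A sixth above B in this key is G.
Together with the bass B, this spells E minor-major seventh in second inversion.

B, D#, E, G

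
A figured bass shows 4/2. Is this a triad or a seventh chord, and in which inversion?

4/2 is shorthand for 6/4/2.
Intervals of 6/4/2 above the bass form a seventh chord; the bass is the seventh, so this is third inversion.

seventh chord, third inversion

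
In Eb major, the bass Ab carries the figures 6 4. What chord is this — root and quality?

D diminished

The figures 6 4 indicate a triad in second inversion.
In second inversion the root lies a fourth above the bass: a fourth above Ab in Eb major is D.
The chord tones are Ab, D, F, giving D diminished.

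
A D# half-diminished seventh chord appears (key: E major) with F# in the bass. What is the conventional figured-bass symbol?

F# is the third of D# half-diminished seventh, so the chord is in first inversion.
A seventh chord in first inversion is figured 6/5/3, conventionally abbreviated 6/5.

6/5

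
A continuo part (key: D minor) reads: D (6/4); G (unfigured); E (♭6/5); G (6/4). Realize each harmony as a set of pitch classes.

D, G, Bb | G, Bb, D | E, G, Bb, Cb | G, C, E

D (6/4): D, G, Bb.
G (5/3): G, Bb, D.
E (b6/5/3): E, G, Bb, Cb.
G (6/4): G, C, E.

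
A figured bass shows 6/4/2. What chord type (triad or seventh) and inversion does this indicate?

Intervals of 6/4/2 above the bass form a seventh chord; the bass is the seventh, so this is third inversion.

seventh chord, third inversion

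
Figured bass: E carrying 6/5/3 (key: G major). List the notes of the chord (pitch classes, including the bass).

E, G, B, C

A third above E in this key is G.
A fifth above E in this key is B.
A sixth above E in this key is C.
Together with the bass E, this spells C major seventh in first inversion.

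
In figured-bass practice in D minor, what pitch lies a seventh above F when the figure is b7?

Eb

Counting 6 letter steps above F lands on E; in D minor, that letter is E.
The b7 figure lowers it a semitone, giving Eb.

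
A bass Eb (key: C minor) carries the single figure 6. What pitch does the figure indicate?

C

Counting 5 letter steps above Eb lands on C; in C minor, that letter is C.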